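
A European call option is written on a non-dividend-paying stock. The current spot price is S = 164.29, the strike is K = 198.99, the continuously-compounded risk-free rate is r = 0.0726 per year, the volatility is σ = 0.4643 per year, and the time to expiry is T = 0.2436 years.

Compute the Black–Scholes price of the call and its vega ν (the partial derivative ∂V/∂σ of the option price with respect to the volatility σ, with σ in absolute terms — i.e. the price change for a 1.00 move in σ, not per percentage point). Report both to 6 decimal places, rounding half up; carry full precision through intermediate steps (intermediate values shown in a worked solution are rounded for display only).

price = 5.283361
ν = 26.283204

σ√T = 0.4643·√0.2436 = 0.229159
d₁ = (ln(S/K) + (r+σ²/2)T) / (σ√T) = (ln(164.29/198.99) + (0.0726+0.4643²/2)·0.2436) / 0.229159 = (-0.191621 + 0.043942) / 0.229159 = -0.644439
d₂ = d₁ − σ√T = -0.644439 − 0.229159 = -0.873598
e^{−rT} = e^{−0.0726·0.2436} = 0.982470
N(d₁) = 0.259645,  N(d₂) = 0.191169
Call price V = S·N(d₁) − K·e^{−rT}·N(d₂) = 42.657156 − 37.373794 = 5.283361
φ(d₁) = (1/√(2π))·e^{−d₁²/2} = 0.324137
ν = S·φ(d₁)·√T = 26.283204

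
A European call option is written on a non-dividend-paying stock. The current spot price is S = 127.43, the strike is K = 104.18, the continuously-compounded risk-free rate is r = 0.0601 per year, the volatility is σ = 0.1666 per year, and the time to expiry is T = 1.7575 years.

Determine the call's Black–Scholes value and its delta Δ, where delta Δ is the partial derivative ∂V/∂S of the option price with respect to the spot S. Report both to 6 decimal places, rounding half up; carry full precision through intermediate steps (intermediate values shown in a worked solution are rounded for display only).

price = 34.593119
Δ = 0.933292

σ√T = 0.1666·√1.7575 = 0.220863
d₁ = (ln(S/K) + (r+σ²/2)T) / (σ√T) = (ln(127.43/104.18) + (0.0601+0.1666²/2)·1.7575) / 0.220863 = (0.201447 + 0.130016) / 0.220863 = 1.500764
d₂ = d₁ − σ√T = 1.500764 − 0.220863 = 1.279901
e^{−rT} = e^{−0.0601·1.7575} = 0.899761
N(d₁) = 0.933292,  N(d₂) = 0.899710
Call price V = S·N(d₁) − K·e^{−rT}·N(d₂) = 118.929358 − 84.336239 = 34.593119
Δ = N(d₁) = 0.933292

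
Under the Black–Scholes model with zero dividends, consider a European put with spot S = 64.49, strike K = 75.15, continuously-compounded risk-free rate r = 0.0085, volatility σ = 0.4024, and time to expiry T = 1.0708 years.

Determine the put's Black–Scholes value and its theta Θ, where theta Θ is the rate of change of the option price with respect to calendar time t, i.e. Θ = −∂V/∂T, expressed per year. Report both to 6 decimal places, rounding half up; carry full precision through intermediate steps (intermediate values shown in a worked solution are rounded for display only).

σ√T = 0.4024·√1.0708 = 0.416401
d₁ = (ln(S/K) + (r+σ²/2)T) / (σ√T) = (ln(64.49/75.15) + (0.0085+0.4024²/2)·1.0708) / 0.416401 = (-0.152976 + 0.095797) / 0.416401 = -0.137317
d₂ = d₁ − σ√T = -0.137317 − 0.416401 = -0.553719
e^{−rT} = e^{−0.0085·1.0708} = 0.990939
N(−d₁) = 0.554610,  N(−d₂) = 0.710114
Put price V = K·e^{−rT}·N(−d₂) − S·N(−d₁) = 52.881574 − 35.766798 = 17.114776
φ(d₁) = (1/√(2π))·e^{−d₁²/2} = 0.395199
Θ = −S·φ(d₁)·σ/(2√T) + r·K·e^{−rT}·N(−d₂) = −4.955434 + 0.449493 = -4.505941

price = 17.114776
Θ = -4.505941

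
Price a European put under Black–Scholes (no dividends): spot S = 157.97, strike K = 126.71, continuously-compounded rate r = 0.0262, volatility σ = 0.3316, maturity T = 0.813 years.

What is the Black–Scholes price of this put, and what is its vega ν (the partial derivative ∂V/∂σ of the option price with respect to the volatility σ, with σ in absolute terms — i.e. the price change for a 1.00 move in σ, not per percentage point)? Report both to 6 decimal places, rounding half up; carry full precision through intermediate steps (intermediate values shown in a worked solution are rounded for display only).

σ√T = 0.3316·√0.813 = 0.298992
d₁ = (ln(S/K) + (r+σ²/2)T) / (σ√T) = (ln(157.97/126.71) + (0.0262+0.3316²/2)·0.813) / 0.298992 = (0.220504 + 0.065999) / 0.298992 = 0.958229
d₂ = d₁ − σ√T = 0.958229 − 0.298992 = 0.659237
e^{−rT} = e^{−0.0262·0.813} = 0.978925
N(−d₁) = 0.168974,  N(−d₂) = 0.254872
Put price V = K·e^{−rT}·N(−d₂) − S·N(−d₁) = 31.614196 − 26.692776 = 4.921420
φ(d₁) = (1/√(2π))·e^{−d₁²/2} = 0.252072
ν = S·φ(d₁)·√T = 35.904166

price = 4.921420
ν = 35.904166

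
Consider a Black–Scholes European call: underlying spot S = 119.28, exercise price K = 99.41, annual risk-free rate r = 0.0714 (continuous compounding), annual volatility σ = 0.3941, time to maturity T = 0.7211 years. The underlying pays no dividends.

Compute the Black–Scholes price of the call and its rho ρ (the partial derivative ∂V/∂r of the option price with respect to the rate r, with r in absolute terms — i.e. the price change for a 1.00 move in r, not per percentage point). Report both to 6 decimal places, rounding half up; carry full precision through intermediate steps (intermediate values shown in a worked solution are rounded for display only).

price = 29.907456
ρ = 47.817268

σ√T = 0.3941·√0.7211 = 0.334660
d₁ = (ln(S/K) + (r+σ²/2)T) / (σ√T) = (ln(119.28/99.41) + (0.0714+0.3941²/2)·0.7211) / 0.334660 = (0.182221 + 0.107485) / 0.334660 = 0.865673
d₂ = d₁ − σ√T = 0.865673 − 0.334660 = 0.531012
e^{−rT} = e^{−0.0714·0.7211} = 0.949816
N(d₁) = 0.806665,  N(d₂) = 0.702295
Call price V = S·N(d₁) − K·e^{−rT}·N(d₂) = 96.219018 − 66.311562 = 29.907456
ρ = K·T·e^{−rT}·N(d₂) = 47.817268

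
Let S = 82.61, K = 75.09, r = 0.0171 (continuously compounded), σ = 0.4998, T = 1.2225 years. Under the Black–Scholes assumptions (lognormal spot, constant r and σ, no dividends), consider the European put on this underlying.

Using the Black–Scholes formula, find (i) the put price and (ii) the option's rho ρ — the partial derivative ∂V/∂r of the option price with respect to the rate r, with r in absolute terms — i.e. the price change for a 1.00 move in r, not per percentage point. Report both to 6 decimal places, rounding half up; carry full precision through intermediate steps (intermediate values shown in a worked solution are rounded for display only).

σ√T = 0.4998·√1.2225 = 0.552612
d₁ = (ln(S/K) + (r+σ²/2)T) / (σ√T) = (ln(82.61/75.09) + (0.0171+0.4998²/2)·1.2225) / 0.552612 = (0.095443 + 0.173595) / 0.552612 = 0.486848
d₂ = d₁ − σ√T = 0.486848 − 0.552612 = -0.065764
e^{−rT} = e^{−0.0171·1.2225} = 0.979312
N(−d₁) = 0.313183,  N(−d₂) = 0.526217
Put price V = K·e^{−rT}·N(−d₂) − S·N(−d₁) = 38.696205 − 25.872045 = 12.824160
ρ = −K·T·e^{−rT}·N(−d₂) = -47.306111

price = 12.824160
ρ = -47.306111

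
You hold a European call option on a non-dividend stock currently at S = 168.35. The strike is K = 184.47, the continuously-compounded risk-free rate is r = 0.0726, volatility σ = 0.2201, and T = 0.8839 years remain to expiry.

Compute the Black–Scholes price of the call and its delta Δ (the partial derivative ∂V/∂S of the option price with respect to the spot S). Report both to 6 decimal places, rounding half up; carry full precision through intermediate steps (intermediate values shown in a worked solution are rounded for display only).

σ√T = 0.2201·√0.8839 = 0.206929
d₁ = (ln(S/K) + (r+σ²/2)T) / (σ√T) = (ln(168.35/184.47) + (0.0726+0.2201²/2)·0.8839) / 0.206929 = (-0.091442 + 0.085581) / 0.206929 = -0.028322
d₂ = d₁ − σ√T = -0.028322 − 0.206929 = -0.235252
e^{−rT} = e^{−0.0726·0.8839} = 0.937844
N(d₁) = 0.488703,  N(d₂) = 0.407007
Call price V = S·N(d₁) − K·e^{−rT}·N(d₂) = 82.273066 − 70.413866 = 11.859200
Δ = N(d₁) = 0.488703

price = 11.859200
Δ = 0.488703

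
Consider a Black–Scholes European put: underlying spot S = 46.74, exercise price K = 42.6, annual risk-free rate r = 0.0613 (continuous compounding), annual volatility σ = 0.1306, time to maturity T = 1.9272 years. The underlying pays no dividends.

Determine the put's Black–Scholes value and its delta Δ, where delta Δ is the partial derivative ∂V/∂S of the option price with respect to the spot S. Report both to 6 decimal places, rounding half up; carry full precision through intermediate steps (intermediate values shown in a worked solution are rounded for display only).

σ√T = 0.1306·√1.9272 = 0.181304
d₁ = (ln(S/K) + (r+σ²/2)T) / (σ√T) = (ln(46.74/42.6) + (0.0613+0.1306²/2)·1.9272) / 0.181304 = (0.092746 + 0.134573) / 0.181304 = 1.253802
d₂ = d₁ − σ√T = 1.253802 − 0.181304 = 1.072499
e^{−rT} = e^{−0.0613·1.9272} = 0.888574
N(−d₁) = 0.104957,  N(−d₂) = 0.141748
Put price V = K·e^{−rT}·N(−d₂) − S·N(−d₁) = 5.365625 − 4.905687 = 0.459938
Δ = −N(−d₁) = -0.104957

price = 0.459938
Δ = -0.104957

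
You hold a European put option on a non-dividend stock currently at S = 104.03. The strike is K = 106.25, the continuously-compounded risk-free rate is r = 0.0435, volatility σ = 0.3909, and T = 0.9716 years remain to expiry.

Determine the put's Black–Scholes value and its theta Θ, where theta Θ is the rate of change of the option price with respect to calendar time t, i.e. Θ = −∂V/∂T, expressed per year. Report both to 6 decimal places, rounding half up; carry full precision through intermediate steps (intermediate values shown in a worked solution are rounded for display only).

price = 14.661297
Θ = -5.522902

σ√T = 0.3909·√0.9716 = 0.385309
d₁ = (ln(S/K) + (r+σ²/2)T) / (σ√T) = (ln(104.03/106.25) + (0.0435+0.3909²/2)·0.9716) / 0.385309 = (-0.021115 + 0.116496) / 0.385309 = 0.247543
d₂ = d₁ − σ√T = 0.247543 − 0.385309 = -0.137766
e^{−rT} = e^{−0.0435·0.9716} = 0.958616
N(−d₁) = 0.402244,  N(−d₂) = 0.554787
Put price V = K·e^{−rT}·N(−d₂) − S·N(−d₁) = 56.506729 − 41.845433 = 14.661297
φ(d₁) = (1/√(2π))·e^{−d₁²/2} = 0.386905
Θ = −S·φ(d₁)·σ/(2√T) + r·K·e^{−rT}·N(−d₂) = −7.980945 + 2.458043 = -5.522902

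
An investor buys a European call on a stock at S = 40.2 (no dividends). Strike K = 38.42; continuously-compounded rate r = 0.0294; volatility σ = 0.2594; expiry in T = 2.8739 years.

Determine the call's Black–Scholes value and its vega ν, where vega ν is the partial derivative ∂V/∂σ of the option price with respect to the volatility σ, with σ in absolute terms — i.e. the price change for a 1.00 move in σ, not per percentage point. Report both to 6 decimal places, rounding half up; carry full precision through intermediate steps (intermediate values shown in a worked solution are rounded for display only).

σ√T = 0.2594·√2.8739 = 0.439750
d₁ = (ln(S/K) + (r+σ²/2)T) / (σ√T) = (ln(40.2/38.42) + (0.0294+0.2594²/2)·2.8739) / 0.439750 = (0.045289 + 0.181183) / 0.439750 = 0.515001
d₂ = d₁ − σ√T = 0.515001 − 0.439750 = 0.075251
e^{−rT} = e^{−0.0294·2.8739} = 0.918978
N(d₁) = 0.696724,  N(d₂) = 0.529992
Call price V = S·N(d₁) − K·e^{−rT}·N(d₂) = 28.008293 − 18.712520 = 9.295773
φ(d₁) = (1/√(2π))·e^{−d₁²/2} = 0.349395
ν = S·φ(d₁)·√T = 23.811071

price = 9.295773
ν = 23.811071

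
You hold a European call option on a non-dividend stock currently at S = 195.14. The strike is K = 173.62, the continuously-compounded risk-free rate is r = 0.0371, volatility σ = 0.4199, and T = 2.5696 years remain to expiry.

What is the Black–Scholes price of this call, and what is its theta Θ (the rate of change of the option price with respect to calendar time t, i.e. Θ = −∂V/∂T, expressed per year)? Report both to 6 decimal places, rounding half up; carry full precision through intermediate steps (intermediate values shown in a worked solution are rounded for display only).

price = 67.361827
Θ = -11.123025

σ√T = 0.4199·√2.5696 = 0.673099
d₁ = (ln(S/K) + (r+σ²/2)T) / (σ√T) = (ln(195.14/173.62) + (0.0371+0.4199²/2)·2.5696) / 0.673099 = (0.116848 + 0.321863) / 0.673099 = 0.651779
d₂ = d₁ − σ√T = 0.651779 − 0.673099 = -0.021320
e^{−rT} = e^{−0.0371·2.5696} = 0.909071
N(d₁) = 0.742728,  N(d₂) = 0.491495
Call price V = S·N(d₁) − K·e^{−rT}·N(d₂) = 144.935941 − 77.574115 = 67.361827
φ(d₁) = (1/√(2π))·e^{−d₁²/2} = 0.322599
Θ = −S·φ(d₁)·σ/(2√T) − r·K·e^{−rT}·N(d₂) = −8.245025 − 2.878000 = -11.123025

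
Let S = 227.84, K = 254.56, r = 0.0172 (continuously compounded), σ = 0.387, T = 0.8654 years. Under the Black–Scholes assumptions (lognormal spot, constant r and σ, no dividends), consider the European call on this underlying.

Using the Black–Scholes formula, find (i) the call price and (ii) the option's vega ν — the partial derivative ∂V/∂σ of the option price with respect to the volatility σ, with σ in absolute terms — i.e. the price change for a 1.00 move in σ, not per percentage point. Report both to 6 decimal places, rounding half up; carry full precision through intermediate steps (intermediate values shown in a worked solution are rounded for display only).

σ√T = 0.387·√0.8654 = 0.360014
d₁ = (ln(S/K) + (r+σ²/2)T) / (σ√T) = (ln(227.84/254.56) + (0.0172+0.387²/2)·0.8654) / 0.360014 = (-0.110893 + 0.079690) / 0.360014 = -0.086672
d₂ = d₁ − σ√T = -0.086672 − 0.360014 = -0.446686
e^{−rT} = e^{−0.0172·0.8654} = 0.985225
N(d₁) = 0.465466,  N(d₂) = 0.327551
Call price V = S·N(d₁) − K·e^{−rT}·N(d₂) = 106.051831 − 82.149456 = 23.902376
φ(d₁) = (1/√(2π))·e^{−d₁²/2} = 0.397447
ν = S·φ(d₁)·√T = 84.239791

price = 23.902376
ν = 84.239791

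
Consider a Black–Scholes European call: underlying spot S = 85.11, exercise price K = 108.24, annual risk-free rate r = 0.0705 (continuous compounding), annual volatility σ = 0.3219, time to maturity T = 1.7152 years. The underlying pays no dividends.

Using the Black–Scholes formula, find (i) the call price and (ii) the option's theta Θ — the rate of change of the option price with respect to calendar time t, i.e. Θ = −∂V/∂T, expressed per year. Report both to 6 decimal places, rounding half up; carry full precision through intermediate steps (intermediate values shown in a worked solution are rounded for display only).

σ√T = 0.3219·√1.7152 = 0.421578
d₁ = (ln(S/K) + (r+σ²/2)T) / (σ√T) = (ln(85.11/108.24) + (0.0705+0.3219²/2)·1.7152) / 0.421578 = (-0.240406 + 0.209786) / 0.421578 = -0.072633
d₂ = d₁ − σ√T = -0.072633 − 0.421578 = -0.494212
e^{−rT} = e^{−0.0705·1.7152} = 0.886103
N(d₁) = 0.471049,  N(d₂) = 0.310578
Call price V = S·N(d₁) − K·e^{−rT}·N(d₂) = 40.090974 − 29.788135 = 10.302839
φ(d₁) = (1/√(2π))·e^{−d₁²/2} = 0.397891
Θ = −S·φ(d₁)·σ/(2√T) − r·K·e^{−rT}·N(d₂) = −4.161776 − 2.100064 = -6.261839

price = 10.302839
Θ = -6.261839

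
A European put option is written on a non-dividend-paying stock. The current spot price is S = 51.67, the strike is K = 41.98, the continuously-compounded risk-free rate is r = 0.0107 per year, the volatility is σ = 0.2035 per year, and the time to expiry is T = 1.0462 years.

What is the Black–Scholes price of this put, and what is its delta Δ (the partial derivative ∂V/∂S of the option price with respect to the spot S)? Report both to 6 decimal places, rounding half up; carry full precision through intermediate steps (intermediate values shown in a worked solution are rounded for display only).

σ√T = 0.2035·√1.0462 = 0.208148
d₁ = (ln(S/K) + (r+σ²/2)T) / (σ√T) = (ln(51.67/41.98) + (0.0107+0.2035²/2)·1.0462) / 0.208148 = (0.207684 + 0.032857) / 0.208148 = 1.155627
d₂ = d₁ − σ√T = 1.155627 − 0.208148 = 0.947479
e^{−rT} = e^{−0.0107·1.0462} = 0.988868
N(−d₁) = 0.123917,  N(−d₂) = 0.171697
Put price V = K·e^{−rT}·N(−d₂) − S·N(−d₁) = 7.127620 − 6.402789 = 0.724831
Δ = −N(−d₁) = -0.123917

price = 0.724831
Δ = -0.123917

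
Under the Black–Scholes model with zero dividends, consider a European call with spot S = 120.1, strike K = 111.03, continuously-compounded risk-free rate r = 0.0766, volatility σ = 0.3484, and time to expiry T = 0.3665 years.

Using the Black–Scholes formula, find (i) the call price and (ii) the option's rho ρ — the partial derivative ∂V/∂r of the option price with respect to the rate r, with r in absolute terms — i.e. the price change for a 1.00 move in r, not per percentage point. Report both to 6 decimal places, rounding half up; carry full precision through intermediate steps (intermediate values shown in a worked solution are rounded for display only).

σ√T = 0.3484·√0.3665 = 0.210919
d₁ = (ln(S/K) + (r+σ²/2)T) / (σ√T) = (ln(120.1/111.03) + (0.0766+0.3484²/2)·0.3665) / 0.210919 = (0.078524 + 0.050317) / 0.210919 = 0.610859
d₂ = d₁ − σ√T = 0.610859 − 0.210919 = 0.399940
e^{−rT} = e^{−0.0766·0.3665} = 0.972317
N(d₁) = 0.729353,  N(d₂) = 0.655400
Call price V = S·N(d₁) − K·e^{−rT}·N(d₂) = 87.595350 − 70.754523 = 16.840827
ρ = K·T·e^{−rT}·N(d₂) = 25.931533

price = 16.840827
ρ = 25.931533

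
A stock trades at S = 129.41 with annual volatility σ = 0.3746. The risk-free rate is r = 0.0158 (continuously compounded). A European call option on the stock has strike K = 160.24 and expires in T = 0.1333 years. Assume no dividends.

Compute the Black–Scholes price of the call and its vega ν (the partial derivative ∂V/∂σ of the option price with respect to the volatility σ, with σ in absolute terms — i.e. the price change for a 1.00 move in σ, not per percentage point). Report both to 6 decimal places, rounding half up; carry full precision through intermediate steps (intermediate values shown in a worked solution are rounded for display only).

price = 0.516662
ν = 6.317353

σ√T = 0.3746·√0.1333 = 0.136767
d₁ = (ln(S/K) + (r+σ²/2)T) / (σ√T) = (ln(129.41/160.24) + (0.0158+0.3746²/2)·0.1333) / 0.136767 = (-0.213687 + 0.011459) / 0.136767 = -1.478628
d₂ = d₁ − σ√T = -1.478628 − 0.136767 = -1.615395
e^{−rT} = e^{−0.0158·0.1333} = 0.997896
N(d₁) = 0.069620,  N(d₂) = 0.053113
Call price V = S·N(d₁) − K·e^{−rT}·N(d₂) = 9.009510 − 8.492848 = 0.516662
φ(d₁) = (1/√(2π))·e^{−d₁²/2} = 0.133706
ν = S·φ(d₁)·√T = 6.317353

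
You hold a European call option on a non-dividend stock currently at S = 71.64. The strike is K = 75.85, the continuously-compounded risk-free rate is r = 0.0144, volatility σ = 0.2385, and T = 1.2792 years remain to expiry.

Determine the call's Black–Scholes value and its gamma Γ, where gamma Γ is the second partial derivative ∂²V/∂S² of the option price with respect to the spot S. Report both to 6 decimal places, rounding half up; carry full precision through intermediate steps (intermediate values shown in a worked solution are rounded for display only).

price = 6.504872
Γ = 0.020643

σ√T = 0.2385·√1.2792 = 0.269748
d₁ = (ln(S/K) + (r+σ²/2)T) / (σ√T) = (ln(71.64/75.85) + (0.0144+0.2385²/2)·1.2792) / 0.269748 = (-0.057104 + 0.054802) / 0.269748 = -0.008533
d₂ = d₁ − σ√T = -0.008533 − 0.269748 = -0.278281
e^{−rT} = e^{−0.0144·1.2792} = 0.981748
N(d₁) = 0.496596,  N(d₂) = 0.390398
Call price V = S·N(d₁) − K·e^{−rT}·N(d₂) = 35.576127 − 29.071255 = 6.504872
φ(d₁) = (1/√(2π))·e^{−d₁²/2} = 0.398928
Γ = φ(d₁) / (S·σ·√T) = 0.020643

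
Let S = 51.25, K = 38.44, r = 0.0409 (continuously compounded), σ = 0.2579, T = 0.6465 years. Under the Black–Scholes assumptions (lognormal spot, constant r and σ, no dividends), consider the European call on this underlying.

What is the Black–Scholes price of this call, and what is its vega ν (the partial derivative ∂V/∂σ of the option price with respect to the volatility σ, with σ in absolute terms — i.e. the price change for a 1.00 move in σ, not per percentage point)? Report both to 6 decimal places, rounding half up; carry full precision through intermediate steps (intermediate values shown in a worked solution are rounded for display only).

price = 14.069609
ν = 4.438843

σ√T = 0.2579·√0.6465 = 0.207365
d₁ = (ln(S/K) + (r+σ²/2)T) / (σ√T) = (ln(51.25/38.44) + (0.0409+0.2579²/2)·0.6465) / 0.207365 = (0.287617 + 0.047942) / 0.207365 = 1.618204
d₂ = d₁ − σ√T = 1.618204 − 0.207365 = 1.410839
e^{−rT} = e^{−0.0409·0.6465} = 0.973905
N(d₁) = 0.947191,  N(d₂) = 0.920854
Call price V = S·N(d₁) − K·e^{−rT}·N(d₂) = 48.543523 − 34.473914 = 14.069609
φ(d₁) = (1/√(2π))·e^{−d₁²/2} = 0.107719
ν = S·φ(d₁)·√T = 4.438843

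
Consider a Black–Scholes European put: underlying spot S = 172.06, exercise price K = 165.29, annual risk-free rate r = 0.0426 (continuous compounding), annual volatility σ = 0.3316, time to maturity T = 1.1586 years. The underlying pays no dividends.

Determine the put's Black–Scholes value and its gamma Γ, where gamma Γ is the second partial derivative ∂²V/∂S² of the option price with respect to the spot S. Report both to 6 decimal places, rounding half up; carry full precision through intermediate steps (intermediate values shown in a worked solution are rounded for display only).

σ√T = 0.3316·√1.1586 = 0.356929
d₁ = (ln(S/K) + (r+σ²/2)T) / (σ√T) = (ln(172.06/165.29) + (0.0426+0.3316²/2)·1.1586) / 0.356929 = (0.040142 + 0.113055) / 0.356929 = 0.429209
d₂ = d₁ − σ√T = 0.429209 − 0.356929 = 0.072281
e^{−rT} = e^{−0.0426·1.1586} = 0.951842
N(−d₁) = 0.333885,  N(−d₂) = 0.471189
Put price V = K·e^{−rT}·N(−d₂) − S·N(−d₁) = 74.132168 − 57.448323 = 16.683844
φ(d₁) = (1/√(2π))·e^{−d₁²/2} = 0.363837
Γ = φ(d₁) / (S·σ·√T) = 0.005924

price = 16.683844
Γ = 0.005924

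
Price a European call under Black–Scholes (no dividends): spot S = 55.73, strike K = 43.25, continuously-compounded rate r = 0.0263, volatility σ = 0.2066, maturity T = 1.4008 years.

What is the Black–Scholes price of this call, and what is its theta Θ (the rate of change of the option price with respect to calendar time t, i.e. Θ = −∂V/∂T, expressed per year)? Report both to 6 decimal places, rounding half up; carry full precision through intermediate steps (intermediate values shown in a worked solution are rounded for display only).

σ√T = 0.2066·√1.4008 = 0.244522
d₁ = (ln(S/K) + (r+σ²/2)T) / (σ√T) = (ln(55.73/43.25) + (0.0263+0.2066²/2)·1.4008) / 0.244522 = (0.253521 + 0.066737) / 0.244522 = 1.309729
d₂ = d₁ − σ√T = 1.309729 − 0.244522 = 1.065207
e^{−rT} = e^{−0.0263·1.4008} = 0.963829
N(d₁) = 0.904856,  N(d₂) = 0.856609
Call price V = S·N(d₁) − K·e^{−rT}·N(d₂) = 50.427642 − 35.708272 = 14.719370
φ(d₁) = (1/√(2π))·e^{−d₁²/2} = 0.169207
Θ = −S·φ(d₁)·σ/(2√T) − r·K·e^{−rT}·N(d₂) = −0.823036 − 0.939128 = -1.762164

price = 14.719370
Θ = -1.762164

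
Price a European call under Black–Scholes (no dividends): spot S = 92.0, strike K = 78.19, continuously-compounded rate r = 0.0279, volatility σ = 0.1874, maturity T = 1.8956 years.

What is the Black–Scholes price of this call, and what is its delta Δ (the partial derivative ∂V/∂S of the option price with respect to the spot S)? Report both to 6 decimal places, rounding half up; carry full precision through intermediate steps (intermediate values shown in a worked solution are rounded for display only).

σ√T = 0.1874·√1.8956 = 0.258014
d₁ = (ln(S/K) + (r+σ²/2)T) / (σ√T) = (ln(92.0/78.19) + (0.0279+0.1874²/2)·1.8956) / 0.258014 = (0.162647 + 0.086173) / 0.258014 = 0.964366
d₂ = d₁ − σ√T = 0.964366 − 0.258014 = 0.706352
e^{−rT} = e^{−0.0279·1.8956} = 0.948487
N(d₁) = 0.832569,  N(d₂) = 0.760015
Call price V = S·N(d₁) − K·e^{−rT}·N(d₂) = 76.596316 − 56.364402 = 20.231914
Δ = N(d₁) = 0.832569

price = 20.231914
Δ = 0.832569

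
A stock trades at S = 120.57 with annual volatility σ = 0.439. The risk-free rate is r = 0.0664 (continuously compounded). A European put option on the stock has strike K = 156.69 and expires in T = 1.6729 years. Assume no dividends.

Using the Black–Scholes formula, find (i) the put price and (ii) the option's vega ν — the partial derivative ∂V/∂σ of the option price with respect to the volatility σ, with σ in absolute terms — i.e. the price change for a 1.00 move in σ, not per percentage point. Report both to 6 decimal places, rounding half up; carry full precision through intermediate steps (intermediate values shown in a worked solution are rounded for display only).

price = 39.962622
ν = 62.203332

σ√T = 0.439·√1.6729 = 0.567805
d₁ = (ln(S/K) + (r+σ²/2)T) / (σ√T) = (ln(120.57/156.69) + (0.0664+0.439²/2)·1.6729) / 0.567805 = (-0.262039 + 0.272282) / 0.567805 = 0.018040
d₂ = d₁ − σ√T = 0.018040 − 0.567805 = -0.549765
e^{−rT} = e^{−0.0664·1.6729} = 0.894867
N(−d₁) = 0.492803,  N(−d₂) = 0.708760
Put price V = K·e^{−rT}·N(−d₂) − S·N(−d₁) = 99.379936 − 59.417315 = 39.962622
φ(d₁) = (1/√(2π))·e^{−d₁²/2} = 0.398877
ν = S·φ(d₁)·√T = 62.203332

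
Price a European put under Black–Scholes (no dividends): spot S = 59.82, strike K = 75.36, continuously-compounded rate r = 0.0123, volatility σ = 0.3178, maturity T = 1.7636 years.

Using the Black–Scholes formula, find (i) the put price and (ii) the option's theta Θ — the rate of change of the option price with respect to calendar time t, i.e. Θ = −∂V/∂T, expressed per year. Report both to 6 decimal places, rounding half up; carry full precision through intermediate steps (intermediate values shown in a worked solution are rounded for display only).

price = 19.441008
Θ = -2.052529

σ√T = 0.3178·√1.7636 = 0.422040
d₁ = (ln(S/K) + (r+σ²/2)T) / (σ√T) = (ln(59.82/75.36) + (0.0123+0.3178²/2)·1.7636) / 0.422040 = (-0.230937 + 0.110751) / 0.422040 = -0.284772
d₂ = d₁ − σ√T = -0.284772 − 0.422040 = -0.706812
e^{−rT} = e^{−0.0123·1.7636} = 0.978541
N(−d₁) = 0.612091,  N(−d₂) = 0.760158
Put price V = K·e^{−rT}·N(−d₂) − S·N(−d₁) = 56.056268 − 36.615260 = 19.441008
φ(d₁) = (1/√(2π))·e^{−d₁²/2} = 0.383090
Θ = −S·φ(d₁)·σ/(2√T) + r·K·e^{−rT}·N(−d₂) = −2.742021 + 0.689492 = -2.052529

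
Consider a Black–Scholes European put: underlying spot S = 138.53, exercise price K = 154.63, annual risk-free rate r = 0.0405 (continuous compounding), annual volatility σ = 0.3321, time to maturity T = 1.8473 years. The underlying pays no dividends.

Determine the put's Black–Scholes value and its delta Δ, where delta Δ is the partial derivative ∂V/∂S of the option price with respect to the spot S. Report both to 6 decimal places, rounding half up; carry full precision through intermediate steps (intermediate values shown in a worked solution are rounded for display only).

price = 27.729176
Δ = -0.441229

σ√T = 0.3321·√1.8473 = 0.451375
d₁ = (ln(S/K) + (r+σ²/2)T) / (σ√T) = (ln(138.53/154.63) + (0.0405+0.3321²/2)·1.8473) / 0.451375 = (-0.109948 + 0.176685) / 0.451375 = 0.147853
d₂ = d₁ − σ√T = 0.147853 − 0.451375 = -0.303522
e^{−rT} = e^{−0.0405·1.8473} = 0.927915
N(−d₁) = 0.441229,  N(−d₂) = 0.619254
Put price V = K·e^{−rT}·N(−d₂) − S·N(−d₁) = 88.852687 − 61.123511 = 27.729176
Δ = −N(−d₁) = -0.441229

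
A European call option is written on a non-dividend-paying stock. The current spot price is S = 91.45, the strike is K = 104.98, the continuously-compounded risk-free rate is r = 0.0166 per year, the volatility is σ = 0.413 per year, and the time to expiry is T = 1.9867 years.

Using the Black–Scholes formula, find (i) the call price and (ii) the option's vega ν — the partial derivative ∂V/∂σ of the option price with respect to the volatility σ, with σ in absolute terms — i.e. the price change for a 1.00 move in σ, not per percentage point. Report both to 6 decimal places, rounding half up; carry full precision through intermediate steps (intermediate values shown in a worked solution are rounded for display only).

price = 17.386916
ν = 51.109224

σ√T = 0.413·√1.9867 = 0.582125
d₁ = (ln(S/K) + (r+σ²/2)T) / (σ√T) = (ln(91.45/104.98) + (0.0166+0.413²/2)·1.9867) / 0.582125 = (-0.137977 + 0.202414) / 0.582125 = 0.110692
d₂ = d₁ − σ√T = 0.110692 − 0.582125 = -0.471433
e^{−rT} = e^{−0.0166·1.9867} = 0.967559
N(d₁) = 0.544070,  N(d₂) = 0.318666
Call price V = S·N(d₁) − K·e^{−rT}·N(d₂) = 49.755167 − 32.368251 = 17.386916
φ(d₁) = (1/√(2π))·e^{−d₁²/2} = 0.396506
ν = S·φ(d₁)·√T = 51.109224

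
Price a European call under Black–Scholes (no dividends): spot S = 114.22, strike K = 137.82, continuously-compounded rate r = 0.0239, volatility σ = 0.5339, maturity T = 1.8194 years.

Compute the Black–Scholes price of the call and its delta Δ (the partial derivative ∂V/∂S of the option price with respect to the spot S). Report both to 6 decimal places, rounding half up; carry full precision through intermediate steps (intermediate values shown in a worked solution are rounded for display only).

price = 26.407751
Δ = 0.563421

σ√T = 0.5339·√1.8194 = 0.720152
d₁ = (ln(S/K) + (r+σ²/2)T) / (σ√T) = (ln(114.22/137.82) + (0.0239+0.5339²/2)·1.8194) / 0.720152 = (-0.187822 + 0.302793) / 0.720152 = 0.159648
d₂ = d₁ − σ√T = 0.159648 − 0.720152 = -0.560504
e^{−rT} = e^{−0.0239·1.8194} = 0.957448
N(d₁) = 0.563421,  N(d₂) = 0.287568
Call price V = S·N(d₁) − K·e^{−rT}·N(d₂) = 64.353930 − 37.946179 = 26.407751
Δ = N(d₁) = 0.563421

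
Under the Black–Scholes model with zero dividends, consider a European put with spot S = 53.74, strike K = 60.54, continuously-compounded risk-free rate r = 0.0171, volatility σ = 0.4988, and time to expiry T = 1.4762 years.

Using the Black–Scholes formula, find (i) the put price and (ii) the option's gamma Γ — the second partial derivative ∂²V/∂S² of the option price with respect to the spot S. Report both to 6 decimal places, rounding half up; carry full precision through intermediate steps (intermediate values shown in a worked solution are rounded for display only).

price = 16.228049
Γ = 0.012116

σ√T = 0.4988·√1.4762 = 0.606037
d₁ = (ln(S/K) + (r+σ²/2)T) / (σ√T) = (ln(53.74/60.54) + (0.0171+0.4988²/2)·1.4762) / 0.606037 = (-0.119147 + 0.208883) / 0.606037 = 0.148071
d₂ = d₁ − σ√T = 0.148071 − 0.606037 = -0.457966
e^{−rT} = e^{−0.0171·1.4762} = 0.975073
N(−d₁) = 0.441143,  N(−d₂) = 0.676511
Put price V = K·e^{−rT}·N(−d₂) − S·N(−d₁) = 39.935087 − 23.707038 = 16.228049
φ(d₁) = (1/√(2π))·e^{−d₁²/2} = 0.394593
Γ = φ(d₁) / (S·σ·√T) = 0.012116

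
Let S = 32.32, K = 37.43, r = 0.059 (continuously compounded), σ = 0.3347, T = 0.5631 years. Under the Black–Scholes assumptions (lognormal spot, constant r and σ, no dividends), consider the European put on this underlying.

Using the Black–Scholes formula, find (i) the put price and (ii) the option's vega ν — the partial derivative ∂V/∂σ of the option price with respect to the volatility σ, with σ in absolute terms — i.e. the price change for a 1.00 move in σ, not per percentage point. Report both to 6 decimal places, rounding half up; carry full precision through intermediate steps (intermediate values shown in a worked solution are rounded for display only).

price = 5.709489
ν = 9.173070

σ√T = 0.3347·√0.5631 = 0.251159
d₁ = (ln(S/K) + (r+σ²/2)T) / (σ√T) = (ln(32.32/37.43) + (0.059+0.3347²/2)·0.5631) / 0.251159 = (-0.146786 + 0.064763) / 0.251159 = -0.326578
d₂ = d₁ − σ√T = -0.326578 − 0.251159 = -0.577737
e^{−rT} = e^{−0.059·0.5631} = 0.967323
N(−d₁) = 0.628007,  N(−d₂) = 0.718279
Put price V = K·e^{−rT}·N(−d₂) − S·N(−d₁) = 26.006660 − 20.297171 = 5.709489
φ(d₁) = (1/√(2π))·e^{−d₁²/2} = 0.378225
ν = S·φ(d₁)·√T = 9.173070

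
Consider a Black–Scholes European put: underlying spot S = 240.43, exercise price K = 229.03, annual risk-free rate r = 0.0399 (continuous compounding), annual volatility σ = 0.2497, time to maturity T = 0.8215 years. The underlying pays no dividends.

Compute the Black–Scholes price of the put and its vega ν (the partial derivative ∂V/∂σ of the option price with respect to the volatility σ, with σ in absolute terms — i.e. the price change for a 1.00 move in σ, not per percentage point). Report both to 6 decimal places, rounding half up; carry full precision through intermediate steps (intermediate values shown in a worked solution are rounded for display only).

σ√T = 0.2497·√0.8215 = 0.226320
d₁ = (ln(S/K) + (r+σ²/2)T) / (σ√T) = (ln(240.43/229.03) + (0.0399+0.2497²/2)·0.8215) / 0.226320 = (0.048576 + 0.058388) / 0.226320 = 0.472624
d₂ = d₁ − σ√T = 0.472624 − 0.226320 = 0.246304
e^{−rT} = e^{−0.0399·0.8215} = 0.967754
N(−d₁) = 0.318241,  N(−d₂) = 0.402723
Put price V = K·e^{−rT}·N(−d₂) − S·N(−d₁) = 89.261439 − 76.514610 = 12.746830
φ(d₁) = (1/√(2π))·e^{−d₁²/2} = 0.356784
ν = S·φ(d₁)·√T = 77.749492

price = 12.746830
ν = 77.749492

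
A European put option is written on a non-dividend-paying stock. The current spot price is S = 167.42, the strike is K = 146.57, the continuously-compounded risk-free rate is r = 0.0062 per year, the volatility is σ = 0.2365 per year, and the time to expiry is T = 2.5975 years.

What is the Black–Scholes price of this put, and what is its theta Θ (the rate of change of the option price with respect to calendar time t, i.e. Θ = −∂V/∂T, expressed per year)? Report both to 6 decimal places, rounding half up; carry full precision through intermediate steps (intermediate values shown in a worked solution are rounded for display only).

price = 13.710399
Θ = -3.761551

σ√T = 0.2365·√2.5975 = 0.381161
d₁ = (ln(S/K) + (r+σ²/2)T) / (σ√T) = (ln(167.42/146.57) + (0.0062+0.2365²/2)·2.5975) / 0.381161 = (0.133002 + 0.088747) / 0.381161 = 0.581772
d₂ = d₁ − σ√T = 0.581772 − 0.381161 = 0.200611
e^{−rT} = e^{−0.0062·2.5975} = 0.984024
N(−d₁) = 0.280360,  N(−d₂) = 0.420502
Put price V = K·e^{−rT}·N(−d₂) − S·N(−d₁) = 60.648297 − 46.937898 = 13.710399
φ(d₁) = (1/√(2π))·e^{−d₁²/2} = 0.336833
Θ = −S·φ(d₁)·σ/(2√T) + r·K·e^{−rT}·N(−d₂) = −4.137571 + 0.376019 = -3.761551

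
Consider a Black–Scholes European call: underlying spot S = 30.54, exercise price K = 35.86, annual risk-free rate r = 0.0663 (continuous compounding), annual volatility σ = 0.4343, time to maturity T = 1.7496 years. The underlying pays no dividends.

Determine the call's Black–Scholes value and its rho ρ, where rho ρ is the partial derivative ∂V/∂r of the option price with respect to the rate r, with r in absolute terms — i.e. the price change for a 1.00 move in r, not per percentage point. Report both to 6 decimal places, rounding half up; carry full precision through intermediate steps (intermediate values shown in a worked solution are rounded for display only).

price = 6.385806
ρ = 19.979549

σ√T = 0.4343·√1.7496 = 0.574459
d₁ = (ln(S/K) + (r+σ²/2)T) / (σ√T) = (ln(30.54/35.86) + (0.0663+0.4343²/2)·1.7496) / 0.574459 = (-0.160585 + 0.281000) / 0.574459 = 0.209615
d₂ = d₁ − σ√T = 0.209615 − 0.574459 = -0.364845
e^{−rT} = e^{−0.0663·1.7496} = 0.890477
N(d₁) = 0.583016,  N(d₂) = 0.357614
Call price V = S·N(d₁) − K·e^{−rT}·N(d₂) = 17.805301 − 11.419495 = 6.385806
ρ = K·T·e^{−rT}·N(d₂) = 19.979549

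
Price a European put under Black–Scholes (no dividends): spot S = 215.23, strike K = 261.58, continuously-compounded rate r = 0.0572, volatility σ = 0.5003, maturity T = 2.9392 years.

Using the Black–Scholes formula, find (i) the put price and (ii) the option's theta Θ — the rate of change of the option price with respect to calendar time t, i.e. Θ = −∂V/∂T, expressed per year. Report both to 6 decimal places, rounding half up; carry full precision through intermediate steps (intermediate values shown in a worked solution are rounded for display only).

σ√T = 0.5003·√2.9392 = 0.857719
d₁ = (ln(S/K) + (r+σ²/2)T) / (σ√T) = (ln(215.23/261.58) + (0.0572+0.5003²/2)·2.9392) / 0.857719 = (-0.195033 + 0.535963) / 0.857719 = 0.397485
d₂ = d₁ − σ√T = 0.397485 − 0.857719 = -0.460234
e^{−rT} = e^{−0.0572·2.9392} = 0.845251
N(−d₁) = 0.345505,  N(−d₂) = 0.677326
Put price V = K·e^{−rT}·N(−d₂) − S·N(−d₁) = 149.757195 − 74.363039 = 75.394156
φ(d₁) = (1/√(2π))·e^{−d₁²/2} = 0.368640
Θ = −S·φ(d₁)·σ/(2√T) + r·K·e^{−rT}·N(−d₂) = −11.576861 + 8.566112 = -3.010749

price = 75.394156
Θ = -3.010749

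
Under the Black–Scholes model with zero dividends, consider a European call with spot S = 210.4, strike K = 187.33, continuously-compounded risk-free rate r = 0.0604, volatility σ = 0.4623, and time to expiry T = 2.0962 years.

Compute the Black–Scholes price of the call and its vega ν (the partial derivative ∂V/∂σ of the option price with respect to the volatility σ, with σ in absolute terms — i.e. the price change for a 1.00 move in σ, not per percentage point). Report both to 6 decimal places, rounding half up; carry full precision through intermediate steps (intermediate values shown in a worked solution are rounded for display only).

price = 74.945752
ν = 95.296546

σ√T = 0.4623·√2.0962 = 0.669330
d₁ = (ln(S/K) + (r+σ²/2)T) / (σ√T) = (ln(210.4/187.33) + (0.0604+0.4623²/2)·2.0962) / 0.669330 = (0.116139 + 0.350612) / 0.669330 = 0.697340
d₂ = d₁ − σ√T = 0.697340 − 0.669330 = 0.028010
e^{−rT} = e^{−0.0604·2.0962} = 0.881077
N(d₁) = 0.757205,  N(d₂) = 0.511173
Call price V = S·N(d₁) − K·e^{−rT}·N(d₂) = 159.315922 − 84.370169 = 74.945752
φ(d₁) = (1/√(2π))·e^{−d₁²/2} = 0.312835
ν = S·φ(d₁)·√T = 95.296546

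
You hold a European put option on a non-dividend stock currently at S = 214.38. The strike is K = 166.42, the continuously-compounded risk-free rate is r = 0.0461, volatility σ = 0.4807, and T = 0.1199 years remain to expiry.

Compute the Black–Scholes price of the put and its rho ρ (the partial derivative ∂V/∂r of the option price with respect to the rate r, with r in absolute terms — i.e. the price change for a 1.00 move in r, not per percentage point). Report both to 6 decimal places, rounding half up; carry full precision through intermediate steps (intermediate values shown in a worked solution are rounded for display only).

σ√T = 0.4807·√0.1199 = 0.166450
d₁ = (ln(S/K) + (r+σ²/2)T) / (σ√T) = (ln(214.38/166.42) + (0.0461+0.4807²/2)·0.1199) / 0.166450 = (0.253235 + 0.019380) / 0.166450 = 1.637823
d₂ = d₁ − σ√T = 1.637823 − 0.166450 = 1.471373
e^{−rT} = e^{−0.0461·0.1199} = 0.994488
N(−d₁) = 0.050729,  N(−d₂) = 0.070595
Put price V = K·e^{−rT}·N(−d₂) − S·N(−d₁) = 11.683679 − 10.875346 = 0.808333
ρ = −K·T·e^{−rT}·N(−d₂) = -1.400873

price = 0.808333
ρ = -1.400873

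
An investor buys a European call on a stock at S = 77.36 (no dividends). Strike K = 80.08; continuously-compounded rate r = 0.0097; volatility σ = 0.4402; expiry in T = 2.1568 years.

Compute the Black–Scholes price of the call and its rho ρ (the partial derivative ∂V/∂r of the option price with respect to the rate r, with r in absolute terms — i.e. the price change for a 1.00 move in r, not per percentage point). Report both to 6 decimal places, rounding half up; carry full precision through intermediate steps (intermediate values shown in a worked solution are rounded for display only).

price = 19.217533
ρ = 61.786834

σ√T = 0.4402·√2.1568 = 0.646480
d₁ = (ln(S/K) + (r+σ²/2)T) / (σ√T) = (ln(77.36/80.08) + (0.0097+0.4402²/2)·2.1568) / 0.646480 = (-0.034556 + 0.229889) / 0.646480 = 0.302148
d₂ = d₁ − σ√T = 0.302148 − 0.646480 = -0.344332
e^{−rT} = e^{−0.0097·2.1568} = 0.979296
N(d₁) = 0.618730,  N(d₂) = 0.365298
Call price V = S·N(d₁) − K·e^{−rT}·N(d₂) = 47.864990 − 28.647456 = 19.217533
ρ = K·T·e^{−rT}·N(d₂) = 61.786834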